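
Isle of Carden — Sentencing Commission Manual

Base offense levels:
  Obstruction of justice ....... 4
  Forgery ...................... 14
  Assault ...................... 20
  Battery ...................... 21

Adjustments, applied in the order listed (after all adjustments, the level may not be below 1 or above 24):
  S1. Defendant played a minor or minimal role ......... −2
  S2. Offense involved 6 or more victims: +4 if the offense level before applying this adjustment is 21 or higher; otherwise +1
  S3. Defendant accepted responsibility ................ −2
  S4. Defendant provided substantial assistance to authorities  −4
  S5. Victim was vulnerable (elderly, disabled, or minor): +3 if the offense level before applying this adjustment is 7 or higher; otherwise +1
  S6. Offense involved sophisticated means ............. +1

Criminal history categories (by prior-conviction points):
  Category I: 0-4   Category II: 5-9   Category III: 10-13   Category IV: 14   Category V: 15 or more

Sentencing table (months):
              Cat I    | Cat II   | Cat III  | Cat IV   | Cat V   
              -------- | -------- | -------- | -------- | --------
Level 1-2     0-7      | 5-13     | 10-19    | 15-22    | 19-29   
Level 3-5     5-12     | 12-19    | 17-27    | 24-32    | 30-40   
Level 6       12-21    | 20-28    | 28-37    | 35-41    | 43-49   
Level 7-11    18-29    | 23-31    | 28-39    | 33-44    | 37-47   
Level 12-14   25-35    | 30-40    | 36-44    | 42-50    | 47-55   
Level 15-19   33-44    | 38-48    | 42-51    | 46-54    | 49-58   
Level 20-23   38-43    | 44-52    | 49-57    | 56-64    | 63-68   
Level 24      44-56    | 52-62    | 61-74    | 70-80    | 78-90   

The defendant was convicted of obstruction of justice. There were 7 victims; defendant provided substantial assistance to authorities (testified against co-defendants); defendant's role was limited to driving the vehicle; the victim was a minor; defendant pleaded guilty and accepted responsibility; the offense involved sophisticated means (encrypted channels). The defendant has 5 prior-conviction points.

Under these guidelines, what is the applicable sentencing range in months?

5-13 months

Base offense level for obstruction of justice: 4.
S1 applies: 4 − 2 = 2.
S2 applies (level before this adjustment is 2 < 21, so +1): 2 + 1 = 3.
S3 applies: 3 − 2 = 1.
S4 applies: 1 − 4 = -3.
S5 applies (level before this adjustment is -3 < 7, so +1): -3 + 1 = -2.
S6 applies: -2 + 1 = -1.
Level -1 is below the minimum of 1; floored at 1.
Final offense level: 1.
Criminal history: 5 prior points → Category II (5-9).
Level 1 falls in the 1-2 band.
Grid: Level 1-2 × Category II = 5-13 months.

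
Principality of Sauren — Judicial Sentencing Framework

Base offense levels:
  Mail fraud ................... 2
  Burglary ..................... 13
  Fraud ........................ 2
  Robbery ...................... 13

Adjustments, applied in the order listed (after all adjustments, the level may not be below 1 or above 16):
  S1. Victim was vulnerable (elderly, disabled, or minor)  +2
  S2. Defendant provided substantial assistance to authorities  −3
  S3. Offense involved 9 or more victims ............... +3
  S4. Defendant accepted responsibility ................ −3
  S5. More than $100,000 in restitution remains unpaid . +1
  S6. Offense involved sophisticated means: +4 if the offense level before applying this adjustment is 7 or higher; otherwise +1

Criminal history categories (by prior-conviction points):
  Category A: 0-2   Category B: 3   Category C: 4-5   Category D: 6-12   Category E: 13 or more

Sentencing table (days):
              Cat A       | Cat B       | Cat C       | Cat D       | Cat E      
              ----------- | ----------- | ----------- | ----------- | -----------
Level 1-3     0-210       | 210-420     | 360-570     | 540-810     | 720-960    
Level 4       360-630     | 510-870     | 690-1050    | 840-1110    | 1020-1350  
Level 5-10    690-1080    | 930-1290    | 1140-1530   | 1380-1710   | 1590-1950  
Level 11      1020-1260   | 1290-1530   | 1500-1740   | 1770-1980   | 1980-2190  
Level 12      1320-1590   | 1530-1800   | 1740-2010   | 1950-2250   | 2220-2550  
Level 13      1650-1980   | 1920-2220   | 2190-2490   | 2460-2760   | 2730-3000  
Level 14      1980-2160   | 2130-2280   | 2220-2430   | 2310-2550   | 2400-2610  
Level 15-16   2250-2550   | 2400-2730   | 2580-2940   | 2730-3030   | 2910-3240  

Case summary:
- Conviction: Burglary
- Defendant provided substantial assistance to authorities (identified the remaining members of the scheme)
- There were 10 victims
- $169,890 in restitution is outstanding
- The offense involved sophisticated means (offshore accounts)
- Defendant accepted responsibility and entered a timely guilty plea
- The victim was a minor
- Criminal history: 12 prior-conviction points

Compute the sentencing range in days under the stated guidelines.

2730-3030 days

Base offense level for burglary: 13.
S1 applies: 13 + 2 = 15.
S2 applies: 15 − 3 = 12.
S3 applies: 12 + 3 = 15.
S4 applies: 15 − 3 = 12.
S5 applies: 12 + 1 = 13.
S6 applies (level before this adjustment is 13 ≥ 7, so +4): 13 + 4 = 17.
Level 17 exceeds the maximum of 16; capped at 16.
Final offense level: 16.
Criminal history: 12 prior points → Category D (6-12).
Level 16 falls in the 15-16 band.
Grid: Level 15-16 × Category D = 2730-3030 days.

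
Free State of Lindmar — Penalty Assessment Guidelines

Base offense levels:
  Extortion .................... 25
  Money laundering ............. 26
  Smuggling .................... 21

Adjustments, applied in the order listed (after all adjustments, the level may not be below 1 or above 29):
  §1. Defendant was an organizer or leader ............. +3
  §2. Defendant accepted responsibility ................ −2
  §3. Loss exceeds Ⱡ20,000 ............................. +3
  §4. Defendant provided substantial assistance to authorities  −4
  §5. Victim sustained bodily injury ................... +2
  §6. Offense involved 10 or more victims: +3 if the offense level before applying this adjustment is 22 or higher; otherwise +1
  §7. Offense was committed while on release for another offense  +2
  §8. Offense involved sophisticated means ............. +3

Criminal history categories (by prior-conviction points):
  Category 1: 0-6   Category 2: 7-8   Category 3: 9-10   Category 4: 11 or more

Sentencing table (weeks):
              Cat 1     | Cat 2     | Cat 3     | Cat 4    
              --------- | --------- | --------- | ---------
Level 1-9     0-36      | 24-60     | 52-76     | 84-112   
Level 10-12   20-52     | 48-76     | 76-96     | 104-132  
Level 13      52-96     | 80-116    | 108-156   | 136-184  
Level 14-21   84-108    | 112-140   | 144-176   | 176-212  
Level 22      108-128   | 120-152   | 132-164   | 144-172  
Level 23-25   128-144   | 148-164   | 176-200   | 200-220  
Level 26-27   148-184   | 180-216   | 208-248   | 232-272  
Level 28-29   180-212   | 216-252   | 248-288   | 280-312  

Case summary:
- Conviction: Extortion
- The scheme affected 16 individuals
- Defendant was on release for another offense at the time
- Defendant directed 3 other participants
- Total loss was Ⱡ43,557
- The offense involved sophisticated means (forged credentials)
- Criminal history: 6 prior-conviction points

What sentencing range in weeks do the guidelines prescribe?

Base offense level for extortion: 25.
§1 applies: 25 + 3 = 28.
§2 does not apply.
§3 applies: 28 + 3 = 31.
§4 does not apply.
§5 does not apply.
§6 applies (level before this adjustment is 31 ≥ 22, so +3): 31 + 3 = 34.
§7 applies: 34 + 2 = 36.
§8 applies: 36 + 3 = 39.
Level 39 exceeds the maximum of 29; capped at 29.
Final offense level: 29.
Criminal history: 6 prior points → Category 1 (0-6).
Level 29 falls in the 28-29 band.
Grid: Level 28-29 × Category 1 = 180-212 weeks.

180-212 weeks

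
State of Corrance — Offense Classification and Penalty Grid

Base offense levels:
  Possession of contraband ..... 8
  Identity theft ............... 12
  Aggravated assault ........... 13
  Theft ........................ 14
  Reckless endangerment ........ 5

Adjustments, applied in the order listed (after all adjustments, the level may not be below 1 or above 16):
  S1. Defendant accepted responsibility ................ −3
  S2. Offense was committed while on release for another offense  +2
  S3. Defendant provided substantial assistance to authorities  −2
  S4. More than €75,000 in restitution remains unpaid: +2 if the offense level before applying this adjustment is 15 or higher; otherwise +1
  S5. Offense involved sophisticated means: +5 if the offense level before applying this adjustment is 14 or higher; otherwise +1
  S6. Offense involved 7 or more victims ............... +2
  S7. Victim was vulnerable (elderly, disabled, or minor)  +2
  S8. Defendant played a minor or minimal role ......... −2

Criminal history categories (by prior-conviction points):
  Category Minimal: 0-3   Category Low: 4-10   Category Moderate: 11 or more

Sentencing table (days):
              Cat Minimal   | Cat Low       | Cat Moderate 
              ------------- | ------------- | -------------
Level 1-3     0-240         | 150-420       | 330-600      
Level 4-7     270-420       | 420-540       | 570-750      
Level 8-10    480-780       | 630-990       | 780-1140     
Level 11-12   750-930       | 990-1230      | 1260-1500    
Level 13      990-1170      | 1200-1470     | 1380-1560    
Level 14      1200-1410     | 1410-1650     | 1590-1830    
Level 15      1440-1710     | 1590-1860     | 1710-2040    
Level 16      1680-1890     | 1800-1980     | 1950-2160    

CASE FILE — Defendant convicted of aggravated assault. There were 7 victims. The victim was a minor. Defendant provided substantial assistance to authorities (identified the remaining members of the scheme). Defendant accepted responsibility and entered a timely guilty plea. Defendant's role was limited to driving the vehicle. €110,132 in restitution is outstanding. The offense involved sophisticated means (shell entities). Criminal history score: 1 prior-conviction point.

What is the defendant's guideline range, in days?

750-930 days

Base offense level for aggravated assault: 13.
S1 applies: 13 − 3 = 10.
S3 applies: 10 − 2 = 8.
S4 applies (level before this adjustment is 8 < 15, so +1): 8 + 1 = 9.
S5 applies (level before this adjustment is 9 < 14, so +1): 9 + 1 = 10.
S6 applies: 10 + 2 = 12.
S7 applies: 12 + 2 = 14.
S8 applies: 14 − 2 = 12.
Final offense level: 12.
Criminal history: 1 prior point → Category Minimal (0-3).
Level 12 falls in the 11-12 band.
Grid: Level 11-12 × Category Minimal = 750-930 days.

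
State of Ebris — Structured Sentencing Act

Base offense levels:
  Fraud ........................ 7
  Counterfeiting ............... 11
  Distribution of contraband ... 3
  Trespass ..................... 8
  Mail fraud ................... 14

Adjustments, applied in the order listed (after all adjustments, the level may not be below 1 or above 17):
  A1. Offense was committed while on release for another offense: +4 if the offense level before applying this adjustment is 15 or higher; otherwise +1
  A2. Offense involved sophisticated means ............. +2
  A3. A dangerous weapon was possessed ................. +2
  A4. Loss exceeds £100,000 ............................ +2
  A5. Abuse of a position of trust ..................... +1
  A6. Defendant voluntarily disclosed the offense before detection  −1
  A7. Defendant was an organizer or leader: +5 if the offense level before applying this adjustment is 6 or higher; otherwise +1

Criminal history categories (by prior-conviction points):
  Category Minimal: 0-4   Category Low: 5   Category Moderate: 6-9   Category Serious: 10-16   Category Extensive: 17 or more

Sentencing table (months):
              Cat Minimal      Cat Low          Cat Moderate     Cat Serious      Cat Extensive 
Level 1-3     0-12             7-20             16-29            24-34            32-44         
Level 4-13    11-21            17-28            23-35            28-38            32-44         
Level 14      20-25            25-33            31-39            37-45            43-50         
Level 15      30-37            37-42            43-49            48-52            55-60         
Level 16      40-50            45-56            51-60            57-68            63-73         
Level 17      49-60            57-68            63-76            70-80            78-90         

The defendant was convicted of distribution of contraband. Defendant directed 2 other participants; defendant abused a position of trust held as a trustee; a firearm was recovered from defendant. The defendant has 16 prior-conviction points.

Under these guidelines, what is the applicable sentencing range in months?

Base offense level for distribution of contraband: 3.
A2 does not apply.
A3 applies: 3 + 2 = 5.
A5 applies: 5 + 1 = 6.
A7 applies (level before this adjustment is 6 ≥ 6, so +5): 6 + 5 = 11.
Final offense level: 11.
Criminal history: 16 prior points → Category Serious (10-16).
Level 11 falls in the 4-13 band.
Grid: Level 4-13 × Category Serious = 28-38 months.

28-38 months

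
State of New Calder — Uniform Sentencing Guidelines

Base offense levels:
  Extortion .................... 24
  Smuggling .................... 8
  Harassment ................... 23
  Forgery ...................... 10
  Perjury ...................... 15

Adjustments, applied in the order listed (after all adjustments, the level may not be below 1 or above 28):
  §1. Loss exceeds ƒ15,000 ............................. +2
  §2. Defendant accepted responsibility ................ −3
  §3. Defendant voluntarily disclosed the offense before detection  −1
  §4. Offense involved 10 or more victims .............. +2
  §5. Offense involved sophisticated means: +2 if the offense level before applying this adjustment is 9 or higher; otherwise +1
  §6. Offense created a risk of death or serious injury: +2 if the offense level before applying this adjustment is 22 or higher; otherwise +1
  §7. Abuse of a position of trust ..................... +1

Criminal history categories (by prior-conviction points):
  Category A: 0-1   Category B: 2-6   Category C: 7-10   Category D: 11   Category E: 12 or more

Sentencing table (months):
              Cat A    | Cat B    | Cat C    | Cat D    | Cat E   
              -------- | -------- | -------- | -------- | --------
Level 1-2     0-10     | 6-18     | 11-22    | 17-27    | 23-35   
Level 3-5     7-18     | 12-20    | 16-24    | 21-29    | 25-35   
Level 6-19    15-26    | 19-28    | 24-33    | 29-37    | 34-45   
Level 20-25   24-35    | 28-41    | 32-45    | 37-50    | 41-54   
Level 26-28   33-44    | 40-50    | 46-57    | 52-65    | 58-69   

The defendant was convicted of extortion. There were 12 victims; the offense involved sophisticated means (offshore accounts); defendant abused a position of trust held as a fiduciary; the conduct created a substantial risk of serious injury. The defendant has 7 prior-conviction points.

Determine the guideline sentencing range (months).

46-57 months

Base offense level for extortion: 24.
§4 applies: 24 + 2 = 26.
§5 applies (level before this adjustment is 26 ≥ 9, so +2): 26 + 2 = 28.
§6 applies (level before this adjustment is 28 ≥ 22, so +2): 28 + 2 = 30.
§7 applies: 30 + 1 = 31.
Level 31 exceeds the maximum of 28; capped at 28.
Final offense level: 28.
Criminal history: 7 prior points → Category C (7-10).
Level 28 falls in the 26-28 band.
Grid: Level 26-28 × Category C = 46-57 months.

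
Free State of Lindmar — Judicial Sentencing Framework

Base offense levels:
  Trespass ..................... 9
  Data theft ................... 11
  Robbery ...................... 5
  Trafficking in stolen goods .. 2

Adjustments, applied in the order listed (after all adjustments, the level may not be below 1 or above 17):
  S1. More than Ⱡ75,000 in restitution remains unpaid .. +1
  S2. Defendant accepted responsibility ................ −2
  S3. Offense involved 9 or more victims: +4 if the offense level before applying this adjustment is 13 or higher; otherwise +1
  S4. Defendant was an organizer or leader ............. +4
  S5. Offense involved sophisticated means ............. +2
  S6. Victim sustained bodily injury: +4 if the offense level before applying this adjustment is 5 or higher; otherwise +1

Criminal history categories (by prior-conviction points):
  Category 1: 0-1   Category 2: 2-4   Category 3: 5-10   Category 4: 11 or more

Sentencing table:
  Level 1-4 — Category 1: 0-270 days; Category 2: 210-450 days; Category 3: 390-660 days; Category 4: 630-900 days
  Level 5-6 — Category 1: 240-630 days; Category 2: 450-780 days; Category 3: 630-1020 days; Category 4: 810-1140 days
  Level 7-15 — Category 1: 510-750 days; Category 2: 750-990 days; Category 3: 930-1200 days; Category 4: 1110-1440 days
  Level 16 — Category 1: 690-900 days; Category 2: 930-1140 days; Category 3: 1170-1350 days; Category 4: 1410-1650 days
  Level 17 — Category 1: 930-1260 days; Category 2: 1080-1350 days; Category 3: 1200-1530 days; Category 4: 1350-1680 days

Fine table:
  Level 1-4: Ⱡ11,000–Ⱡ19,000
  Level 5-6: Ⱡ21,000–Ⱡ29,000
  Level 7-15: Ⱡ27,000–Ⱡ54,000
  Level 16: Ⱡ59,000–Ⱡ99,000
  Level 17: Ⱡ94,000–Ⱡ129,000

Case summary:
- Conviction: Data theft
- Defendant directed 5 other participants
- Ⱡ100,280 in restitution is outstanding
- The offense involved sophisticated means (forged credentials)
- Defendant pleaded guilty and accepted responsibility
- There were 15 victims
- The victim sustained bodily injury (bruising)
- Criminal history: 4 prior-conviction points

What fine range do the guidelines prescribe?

Base offense level for data theft: 11.
S1 applies: 11 + 1 = 12.
S2 applies: 12 − 2 = 10.
S3 applies (level before this adjustment is 10 < 13, so +1): 10 + 1 = 11.
S4 applies: 11 + 4 = 15.
S5 applies: 15 + 2 = 17.
S6 applies (level before this adjustment is 17 ≥ 5, so +4): 17 + 4 = 21.
Level 21 exceeds the maximum of 17; capped at 17.
Final offense level: 17.
Level 17 falls in the 17 band.
Fine table: Level 17 → Ⱡ94,000–Ⱡ129,000.

Ⱡ94,000–Ⱡ129,000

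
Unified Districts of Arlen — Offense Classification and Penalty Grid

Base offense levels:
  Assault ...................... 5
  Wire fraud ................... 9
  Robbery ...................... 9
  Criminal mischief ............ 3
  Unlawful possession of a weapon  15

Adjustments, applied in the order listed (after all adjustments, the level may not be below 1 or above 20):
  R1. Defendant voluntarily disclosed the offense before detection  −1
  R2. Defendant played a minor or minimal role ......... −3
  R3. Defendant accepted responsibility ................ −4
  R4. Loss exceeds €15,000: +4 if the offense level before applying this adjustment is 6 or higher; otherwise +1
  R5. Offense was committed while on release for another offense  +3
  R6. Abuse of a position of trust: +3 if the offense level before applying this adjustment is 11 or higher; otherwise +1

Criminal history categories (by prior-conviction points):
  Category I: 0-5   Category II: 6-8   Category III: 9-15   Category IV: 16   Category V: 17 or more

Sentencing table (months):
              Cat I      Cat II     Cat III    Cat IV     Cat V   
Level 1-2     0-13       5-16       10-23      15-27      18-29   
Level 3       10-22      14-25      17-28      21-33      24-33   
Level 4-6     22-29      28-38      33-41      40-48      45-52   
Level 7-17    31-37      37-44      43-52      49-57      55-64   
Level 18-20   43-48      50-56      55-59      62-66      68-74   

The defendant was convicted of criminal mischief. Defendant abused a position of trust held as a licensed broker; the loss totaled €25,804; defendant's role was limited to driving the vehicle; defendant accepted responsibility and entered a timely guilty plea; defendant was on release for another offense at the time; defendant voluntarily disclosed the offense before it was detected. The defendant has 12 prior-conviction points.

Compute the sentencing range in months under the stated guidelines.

10-23 months

Base offense level for criminal mischief: 3.
R1 applies: 3 − 1 = 2.
R2 applies: 2 − 3 = -1.
R3 applies: -1 − 4 = -5.
R4 applies (level before this adjustment is -5 < 6, so +1): -5 + 1 = -4.
R5 applies: -4 + 3 = -1.
R6 applies (level before this adjustment is -1 < 11, so +1): -1 + 1 = 0.
Level 0 is below the minimum of 1; floored at 1.
Final offense level: 1.
Criminal history: 12 prior points → Category III (9-15).
Level 1 falls in the 1-2 band.
Grid: Level 1-2 × Category III = 10-23 months.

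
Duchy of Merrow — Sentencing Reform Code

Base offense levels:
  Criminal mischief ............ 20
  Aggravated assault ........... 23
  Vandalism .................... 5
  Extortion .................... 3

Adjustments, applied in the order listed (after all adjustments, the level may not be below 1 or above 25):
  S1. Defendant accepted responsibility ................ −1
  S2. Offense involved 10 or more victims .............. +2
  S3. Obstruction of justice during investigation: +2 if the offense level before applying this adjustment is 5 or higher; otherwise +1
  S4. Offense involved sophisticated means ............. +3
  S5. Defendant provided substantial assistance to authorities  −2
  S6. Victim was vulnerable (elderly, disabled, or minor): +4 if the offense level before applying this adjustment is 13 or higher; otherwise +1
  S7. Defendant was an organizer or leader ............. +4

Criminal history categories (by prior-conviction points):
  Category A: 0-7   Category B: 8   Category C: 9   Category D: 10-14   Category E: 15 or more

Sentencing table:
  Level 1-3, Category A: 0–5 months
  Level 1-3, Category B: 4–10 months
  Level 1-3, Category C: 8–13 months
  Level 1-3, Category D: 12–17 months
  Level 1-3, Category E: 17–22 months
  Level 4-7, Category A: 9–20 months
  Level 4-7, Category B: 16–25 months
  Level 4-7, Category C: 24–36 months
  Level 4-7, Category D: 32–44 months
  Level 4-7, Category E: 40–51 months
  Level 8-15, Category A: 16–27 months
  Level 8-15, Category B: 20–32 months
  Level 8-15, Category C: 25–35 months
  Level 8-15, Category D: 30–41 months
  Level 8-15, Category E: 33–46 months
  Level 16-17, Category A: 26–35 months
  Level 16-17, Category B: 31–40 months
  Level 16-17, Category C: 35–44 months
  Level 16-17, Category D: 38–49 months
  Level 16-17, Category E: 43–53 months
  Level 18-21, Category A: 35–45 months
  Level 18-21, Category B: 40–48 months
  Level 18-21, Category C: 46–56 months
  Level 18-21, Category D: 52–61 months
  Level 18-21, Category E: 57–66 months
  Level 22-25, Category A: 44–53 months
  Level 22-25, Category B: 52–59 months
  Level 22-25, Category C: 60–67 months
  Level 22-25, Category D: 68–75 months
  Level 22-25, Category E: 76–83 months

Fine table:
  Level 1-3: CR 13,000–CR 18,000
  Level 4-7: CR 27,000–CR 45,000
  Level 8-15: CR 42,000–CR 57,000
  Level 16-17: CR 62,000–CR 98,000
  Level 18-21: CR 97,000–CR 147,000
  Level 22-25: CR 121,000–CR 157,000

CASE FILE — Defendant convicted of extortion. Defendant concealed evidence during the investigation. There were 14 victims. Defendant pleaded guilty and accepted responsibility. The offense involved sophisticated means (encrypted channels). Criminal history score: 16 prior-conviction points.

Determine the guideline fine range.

Base offense level for extortion: 3.
S1 applies: 3 − 1 = 2.
S2 applies: 2 + 2 = 4.
S3 applies (level before this adjustment is 4 < 5, so +1): 4 + 1 = 5.
S4 applies: 5 + 3 = 8.
S5 does not apply.
S6 does not apply.
S7 does not apply.
Final offense level: 8.
Level 8 falls in the 8-15 band.
Fine table: Level 8-15 → CR 42,000–CR 57,000.

CR 42,000–CR 57,000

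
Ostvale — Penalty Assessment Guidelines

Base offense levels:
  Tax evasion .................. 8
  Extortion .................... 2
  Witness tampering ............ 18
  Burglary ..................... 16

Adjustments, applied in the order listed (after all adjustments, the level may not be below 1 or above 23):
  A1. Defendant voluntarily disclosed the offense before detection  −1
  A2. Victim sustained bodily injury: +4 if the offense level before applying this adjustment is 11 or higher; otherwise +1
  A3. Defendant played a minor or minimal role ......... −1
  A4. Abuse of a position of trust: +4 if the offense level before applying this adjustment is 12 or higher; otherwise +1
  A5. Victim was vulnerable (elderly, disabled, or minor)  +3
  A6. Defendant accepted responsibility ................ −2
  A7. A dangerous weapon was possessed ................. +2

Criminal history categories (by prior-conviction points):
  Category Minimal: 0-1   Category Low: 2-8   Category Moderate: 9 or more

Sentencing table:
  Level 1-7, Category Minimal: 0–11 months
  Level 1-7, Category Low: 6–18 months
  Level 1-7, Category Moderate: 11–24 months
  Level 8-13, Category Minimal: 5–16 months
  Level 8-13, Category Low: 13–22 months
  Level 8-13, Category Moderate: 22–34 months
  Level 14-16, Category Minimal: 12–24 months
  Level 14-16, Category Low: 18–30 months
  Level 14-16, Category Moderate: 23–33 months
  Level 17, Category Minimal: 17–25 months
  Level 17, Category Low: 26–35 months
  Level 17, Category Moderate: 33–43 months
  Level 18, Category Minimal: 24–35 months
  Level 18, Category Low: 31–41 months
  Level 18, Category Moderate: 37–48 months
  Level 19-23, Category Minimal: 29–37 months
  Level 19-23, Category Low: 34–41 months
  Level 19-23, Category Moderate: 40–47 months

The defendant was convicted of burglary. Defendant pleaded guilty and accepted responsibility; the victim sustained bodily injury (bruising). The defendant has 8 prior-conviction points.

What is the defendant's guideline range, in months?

Base offense level for burglary: 16.
A1 does not apply.
A2 applies (level before this adjustment is 16 ≥ 11, so +4): 16 + 4 = 20.
A3 does not apply.
A4 does not apply.
A6 applies: 20 − 2 = 18.
Final offense level: 18.
Criminal history: 8 prior points → Category Low (2-8).
Level 18 falls in the 18 band.
Grid: Level 18 × Category Low = 31-41 months.

31-41 months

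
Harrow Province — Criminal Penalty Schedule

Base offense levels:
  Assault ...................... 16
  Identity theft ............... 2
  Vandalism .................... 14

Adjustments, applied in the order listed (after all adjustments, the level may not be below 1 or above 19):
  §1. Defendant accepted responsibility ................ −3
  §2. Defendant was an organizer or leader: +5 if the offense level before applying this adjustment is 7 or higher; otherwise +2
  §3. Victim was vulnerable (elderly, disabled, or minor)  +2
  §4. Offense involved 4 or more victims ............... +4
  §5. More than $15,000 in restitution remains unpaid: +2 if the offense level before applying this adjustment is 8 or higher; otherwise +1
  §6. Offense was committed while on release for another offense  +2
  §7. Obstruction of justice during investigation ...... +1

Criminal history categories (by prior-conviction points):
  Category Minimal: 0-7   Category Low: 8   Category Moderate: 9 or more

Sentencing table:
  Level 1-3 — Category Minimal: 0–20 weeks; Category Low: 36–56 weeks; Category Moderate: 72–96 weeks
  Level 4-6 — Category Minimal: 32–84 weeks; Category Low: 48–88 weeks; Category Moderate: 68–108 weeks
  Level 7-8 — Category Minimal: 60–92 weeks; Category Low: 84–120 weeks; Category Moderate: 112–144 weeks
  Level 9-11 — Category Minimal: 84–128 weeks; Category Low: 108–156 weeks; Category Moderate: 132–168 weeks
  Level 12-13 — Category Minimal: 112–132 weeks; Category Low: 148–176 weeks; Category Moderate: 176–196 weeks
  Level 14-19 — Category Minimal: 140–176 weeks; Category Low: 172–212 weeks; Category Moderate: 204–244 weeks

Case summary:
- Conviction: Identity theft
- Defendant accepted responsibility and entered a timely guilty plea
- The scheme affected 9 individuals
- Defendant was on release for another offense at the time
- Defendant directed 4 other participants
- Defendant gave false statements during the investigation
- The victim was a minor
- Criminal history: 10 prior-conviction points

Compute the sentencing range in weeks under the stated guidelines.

Base offense level for identity theft: 2.
§1 applies: 2 − 3 = -1.
§2 applies (level before this adjustment is -1 < 7, so +2): -1 + 2 = 1.
§3 applies: 1 + 2 = 3.
§4 applies: 3 + 4 = 7.
§6 applies: 7 + 2 = 9.
§7 applies: 9 + 1 = 10.
Final offense level: 10.
Criminal history: 10 prior points → Category Moderate (9+).
Level 10 falls in the 9-11 band.
Grid: Level 9-11 × Category Moderate = 132-168 weeks.

132-168 weeks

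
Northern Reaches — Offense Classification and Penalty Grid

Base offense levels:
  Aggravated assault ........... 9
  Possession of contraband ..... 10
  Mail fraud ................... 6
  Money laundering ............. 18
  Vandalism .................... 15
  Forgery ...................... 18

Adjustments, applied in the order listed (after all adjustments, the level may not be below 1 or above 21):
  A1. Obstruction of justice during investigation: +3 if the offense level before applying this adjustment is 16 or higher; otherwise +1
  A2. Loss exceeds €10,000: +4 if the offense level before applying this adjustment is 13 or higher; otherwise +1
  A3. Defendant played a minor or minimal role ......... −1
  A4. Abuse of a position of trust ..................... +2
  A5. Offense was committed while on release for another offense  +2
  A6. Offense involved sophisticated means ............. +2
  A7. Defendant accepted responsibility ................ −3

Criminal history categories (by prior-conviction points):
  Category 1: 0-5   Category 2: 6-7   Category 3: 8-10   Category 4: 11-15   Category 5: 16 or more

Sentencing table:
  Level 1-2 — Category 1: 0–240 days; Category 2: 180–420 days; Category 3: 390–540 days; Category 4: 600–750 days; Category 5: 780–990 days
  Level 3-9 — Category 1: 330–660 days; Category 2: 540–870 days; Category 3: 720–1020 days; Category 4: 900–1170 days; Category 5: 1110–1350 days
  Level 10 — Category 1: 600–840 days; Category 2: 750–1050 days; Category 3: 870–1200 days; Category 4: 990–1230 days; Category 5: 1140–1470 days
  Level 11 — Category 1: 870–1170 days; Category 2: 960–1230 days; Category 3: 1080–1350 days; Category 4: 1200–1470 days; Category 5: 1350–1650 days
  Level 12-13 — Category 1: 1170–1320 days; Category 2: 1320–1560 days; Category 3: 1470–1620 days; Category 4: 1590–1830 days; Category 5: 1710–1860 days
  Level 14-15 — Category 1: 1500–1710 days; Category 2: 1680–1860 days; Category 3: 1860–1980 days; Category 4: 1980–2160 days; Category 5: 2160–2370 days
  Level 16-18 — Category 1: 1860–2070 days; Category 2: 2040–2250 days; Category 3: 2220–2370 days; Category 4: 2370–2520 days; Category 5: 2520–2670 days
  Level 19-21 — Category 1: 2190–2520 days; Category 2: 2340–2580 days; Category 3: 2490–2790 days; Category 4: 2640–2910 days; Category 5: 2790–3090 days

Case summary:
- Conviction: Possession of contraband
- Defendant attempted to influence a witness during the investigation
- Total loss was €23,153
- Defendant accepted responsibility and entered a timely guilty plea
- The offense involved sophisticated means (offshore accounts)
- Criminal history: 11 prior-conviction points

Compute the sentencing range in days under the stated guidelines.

Base offense level for possession of contraband: 10.
A1 applies (level before this adjustment is 10 < 16, so +1): 10 + 1 = 11.
A2 applies (level before this adjustment is 11 < 13, so +1): 11 + 1 = 12.
A3 does not apply.
A5 does not apply.
A6 applies: 12 + 2 = 14.
A7 applies: 14 − 3 = 11.
Final offense level: 11.
Criminal history: 11 prior points → Category 4 (11-15).
Level 11 falls in the 11 band.
Grid: Level 11 × Category 4 = 1200-1470 days.

1200-1470 days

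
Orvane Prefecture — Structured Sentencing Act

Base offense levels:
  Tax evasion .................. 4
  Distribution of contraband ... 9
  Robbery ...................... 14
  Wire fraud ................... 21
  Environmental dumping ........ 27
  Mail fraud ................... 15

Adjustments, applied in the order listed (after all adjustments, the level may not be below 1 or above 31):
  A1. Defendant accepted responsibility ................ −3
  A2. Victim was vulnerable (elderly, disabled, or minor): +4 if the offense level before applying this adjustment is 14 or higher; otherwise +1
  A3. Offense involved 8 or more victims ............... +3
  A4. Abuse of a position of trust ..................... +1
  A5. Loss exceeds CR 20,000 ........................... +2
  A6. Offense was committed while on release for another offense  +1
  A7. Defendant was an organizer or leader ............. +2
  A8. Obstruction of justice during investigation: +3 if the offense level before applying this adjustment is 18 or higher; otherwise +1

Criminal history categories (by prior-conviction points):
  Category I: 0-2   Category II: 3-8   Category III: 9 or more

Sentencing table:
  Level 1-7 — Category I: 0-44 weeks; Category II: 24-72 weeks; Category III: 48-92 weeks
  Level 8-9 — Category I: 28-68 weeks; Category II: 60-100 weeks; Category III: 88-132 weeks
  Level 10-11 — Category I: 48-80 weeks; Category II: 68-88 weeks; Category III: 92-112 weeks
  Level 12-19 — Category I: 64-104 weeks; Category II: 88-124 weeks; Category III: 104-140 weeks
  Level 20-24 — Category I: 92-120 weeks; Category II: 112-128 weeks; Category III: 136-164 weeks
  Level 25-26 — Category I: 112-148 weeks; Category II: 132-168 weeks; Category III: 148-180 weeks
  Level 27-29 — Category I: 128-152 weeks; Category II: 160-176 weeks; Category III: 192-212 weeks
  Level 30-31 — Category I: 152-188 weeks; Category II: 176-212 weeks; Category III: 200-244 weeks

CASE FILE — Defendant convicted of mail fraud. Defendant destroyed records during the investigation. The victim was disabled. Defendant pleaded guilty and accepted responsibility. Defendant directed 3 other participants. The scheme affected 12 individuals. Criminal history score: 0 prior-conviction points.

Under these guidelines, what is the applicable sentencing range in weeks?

92-120 weeks

Base offense level for mail fraud: 15.
A1 applies: 15 − 3 = 12.
A2 applies (level before this adjustment is 12 < 14, so +1): 12 + 1 = 13.
A3 applies: 13 + 3 = 16.
A5 does not apply.
A7 applies: 16 + 2 = 18.
A8 applies (level before this adjustment is 18 ≥ 18, so +3): 18 + 3 = 21.
Final offense level: 21.
Criminal history: 0 prior points → Category I (0-2).
Level 21 falls in the 20-24 band.
Grid: Level 20-24 × Category I = 92-120 weeks.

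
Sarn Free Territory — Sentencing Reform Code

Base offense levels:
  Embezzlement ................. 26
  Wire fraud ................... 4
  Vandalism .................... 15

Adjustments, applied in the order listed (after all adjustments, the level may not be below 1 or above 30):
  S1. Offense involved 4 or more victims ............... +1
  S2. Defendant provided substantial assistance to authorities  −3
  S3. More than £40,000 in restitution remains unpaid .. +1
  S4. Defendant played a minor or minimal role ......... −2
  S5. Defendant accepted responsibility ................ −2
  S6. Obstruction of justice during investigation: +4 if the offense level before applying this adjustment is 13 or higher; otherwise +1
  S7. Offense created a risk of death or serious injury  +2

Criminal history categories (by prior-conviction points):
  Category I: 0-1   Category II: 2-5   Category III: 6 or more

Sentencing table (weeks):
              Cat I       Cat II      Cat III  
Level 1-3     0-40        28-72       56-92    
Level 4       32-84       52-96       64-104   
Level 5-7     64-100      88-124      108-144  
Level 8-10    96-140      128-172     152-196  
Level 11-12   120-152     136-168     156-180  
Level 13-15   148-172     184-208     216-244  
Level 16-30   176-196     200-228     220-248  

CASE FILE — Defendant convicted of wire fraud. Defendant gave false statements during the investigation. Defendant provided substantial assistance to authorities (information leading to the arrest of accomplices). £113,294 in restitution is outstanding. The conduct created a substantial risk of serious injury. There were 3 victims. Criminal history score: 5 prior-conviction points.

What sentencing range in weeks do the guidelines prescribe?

Base offense level for wire fraud: 4.
S2 applies: 4 − 3 = 1.
S3 applies: 1 + 1 = 2.
S6 applies (level before this adjustment is 2 < 13, so +1): 2 + 1 = 3.
S7 applies: 3 + 2 = 5.
Final offense level: 5.
Criminal history: 5 prior points → Category II (2-5).
Level 5 falls in the 5-7 band.
Grid: Level 5-7 × Category II = 88-124 weeks.

88-124 weeks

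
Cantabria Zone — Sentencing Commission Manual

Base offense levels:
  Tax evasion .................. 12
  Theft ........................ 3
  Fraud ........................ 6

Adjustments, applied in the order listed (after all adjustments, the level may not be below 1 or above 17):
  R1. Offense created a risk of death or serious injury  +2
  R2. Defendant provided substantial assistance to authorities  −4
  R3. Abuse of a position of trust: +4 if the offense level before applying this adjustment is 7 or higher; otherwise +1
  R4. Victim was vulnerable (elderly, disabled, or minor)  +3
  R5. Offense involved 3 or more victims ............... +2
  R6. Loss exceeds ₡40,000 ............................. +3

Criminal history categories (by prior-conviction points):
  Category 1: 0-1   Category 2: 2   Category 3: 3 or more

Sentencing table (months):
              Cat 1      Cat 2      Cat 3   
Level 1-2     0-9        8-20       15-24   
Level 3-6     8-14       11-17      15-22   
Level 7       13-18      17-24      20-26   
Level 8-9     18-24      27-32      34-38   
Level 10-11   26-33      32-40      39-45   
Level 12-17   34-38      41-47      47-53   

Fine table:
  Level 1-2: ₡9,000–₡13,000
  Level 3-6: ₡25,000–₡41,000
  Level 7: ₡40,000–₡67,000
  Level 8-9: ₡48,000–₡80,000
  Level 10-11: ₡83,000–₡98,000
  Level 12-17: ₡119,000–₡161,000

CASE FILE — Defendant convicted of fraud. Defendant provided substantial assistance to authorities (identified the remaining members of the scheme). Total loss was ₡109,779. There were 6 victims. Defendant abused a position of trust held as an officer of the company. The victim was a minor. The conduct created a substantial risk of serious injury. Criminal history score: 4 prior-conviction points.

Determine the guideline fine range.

₡119,000–₡161,000

Base offense level for fraud: 6.
R1 applies: 6 + 2 = 8.
R2 applies: 8 − 4 = 4.
R3 applies (level before this adjustment is 4 < 7, so +1): 4 + 1 = 5.
R4 applies: 5 + 3 = 8.
R5 applies: 8 + 2 = 10.
R6 applies: 10 + 3 = 13.
Final offense level: 13.
Level 13 falls in the 12-17 band.
Fine table: Level 12-17 → ₡119,000–₡161,000.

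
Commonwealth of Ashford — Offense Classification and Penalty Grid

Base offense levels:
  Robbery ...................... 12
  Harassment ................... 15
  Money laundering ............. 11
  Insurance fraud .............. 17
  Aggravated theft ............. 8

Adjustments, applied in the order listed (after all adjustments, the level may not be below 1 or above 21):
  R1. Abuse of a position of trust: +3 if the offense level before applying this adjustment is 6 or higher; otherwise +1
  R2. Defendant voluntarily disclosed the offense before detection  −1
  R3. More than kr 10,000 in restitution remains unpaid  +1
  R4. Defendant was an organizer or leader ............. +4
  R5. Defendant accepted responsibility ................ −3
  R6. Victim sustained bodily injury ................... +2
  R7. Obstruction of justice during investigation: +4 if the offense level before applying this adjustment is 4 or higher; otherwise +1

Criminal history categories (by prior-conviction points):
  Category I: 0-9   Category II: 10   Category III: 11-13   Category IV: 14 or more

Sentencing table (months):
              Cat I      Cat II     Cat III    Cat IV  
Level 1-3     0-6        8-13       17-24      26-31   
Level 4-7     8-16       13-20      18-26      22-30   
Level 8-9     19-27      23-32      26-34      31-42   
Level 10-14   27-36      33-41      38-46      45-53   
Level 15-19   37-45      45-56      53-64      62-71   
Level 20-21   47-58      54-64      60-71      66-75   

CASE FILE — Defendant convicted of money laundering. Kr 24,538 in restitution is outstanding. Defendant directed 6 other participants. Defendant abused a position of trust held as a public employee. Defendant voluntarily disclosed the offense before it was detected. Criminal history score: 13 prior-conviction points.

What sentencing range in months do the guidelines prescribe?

Base offense level for money laundering: 11.
R1 applies (level before this adjustment is 11 ≥ 6, so +3): 11 + 3 = 14.
R2 applies: 14 − 1 = 13.
R3 applies: 13 + 1 = 14.
R4 applies: 14 + 4 = 18.
R5 does not apply.
Final offense level: 18.
Criminal history: 13 prior points → Category III (11-13).
Level 18 falls in the 15-19 band.
Grid: Level 15-19 × Category III = 53-64 months.

53-64 months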